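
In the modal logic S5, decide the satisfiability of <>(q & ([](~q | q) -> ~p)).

1. <>(q & ([](~q | q) -> ~p)), u
2. q & ([](~q | q) -> ~p), v   [<>-rule on 1: fresh world v, uRv]
3. q, v   [&-rule on 2]
4. [](~q | q) -> ~p, v   [&-rule on 2]
5. ~p, v   [->-rule on 4 (branches; this branch)]
Accessibility: uRu, uRv, vRu, vRv

Yes, satisfiable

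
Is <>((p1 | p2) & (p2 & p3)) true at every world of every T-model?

Tableau for the negation ~<>((p1 | p2) & (p2 & p3)):
1. ~<>((p1 | p2) & (p2 & p3)), 0
2. ~((p1 | p2) & (p2 & p3)), 0
3. ~(p2 & p3), 0
4. ~p3, 0
Accessibility: 0R0
The negation has an open branch (countermodel exists).

Invalid (countermodel exists)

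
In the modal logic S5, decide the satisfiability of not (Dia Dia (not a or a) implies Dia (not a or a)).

Unsatisfiable

1. not (Dia Dia (not a or a) implies Dia (not a or a)), w0
2. Dia Dia (not a or a), w0   [neg-implies-rule on 1]
3. not Dia (not a or a), w0   [neg-implies-rule on 1]
4. not (not a or a), w0   [neg-Dia-rule on 3 via w0Rw0]
5. a, w0   [neg-or-rule on 4]
6. not a, w0   [neg-or-rule on 4]
Accessibility: w0Rw0
Branch closes: a and not a both at w0.
All branches of the tableau close; one closing branch shown above.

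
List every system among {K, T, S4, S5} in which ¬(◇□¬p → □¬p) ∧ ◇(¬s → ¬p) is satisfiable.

K, T, S4

S5-tableau for the formula:
1. ¬(◇□¬p → □¬p) ∧ ◇(¬s → ¬p), u
2. ¬(◇□¬p → □¬p), u   [∧-rule on 1]
3. ◇(¬s → ¬p), u   [∧-rule on 1]
4. ◇□¬p, u   [¬→-rule on 2]
5. ¬□¬p, u   [¬→-rule on 2]
6. ¬s → ¬p, v   [◇-rule on 3: fresh world v, uRv]
7. s, v   [→-rule on 6 (branches; this branch)]
8. □¬p, w   [◇-rule on 4: fresh world w, uRw]
9. ¬p, u   [□-rule on 8 via wRu]
10. ¬p, v   [□-rule on 8 via wRv]
11. ¬p, w   [□-rule on 8 via wRw]
12. p, x   [¬□-rule on 5: fresh world x, uRx]
13. ¬p, x   [□-rule on 8 via wRx]
Accessibility: uRu, uRv, uRw, uRx, vRu, vRv, vRw, vRx, wRu, wRv, wRw, wRx, xRu, xRv, xRw, xRx
Branch closes: p and ¬p both at x.
Every branch closes (one shown): unsatisfiable in S5.
S4-tableau for the formula:
1. ¬(◇□¬p → □¬p) ∧ ◇(¬s → ¬p), u
2. ¬(◇□¬p → □¬p), u   [∧-rule on 1]
3. ◇(¬s → ¬p), u   [∧-rule on 1]
4. ◇□¬p, u   [¬→-rule on 2]
5. ¬□¬p, u   [¬→-rule on 2]
6. ¬s → ¬p, v   [◇-rule on 3: fresh world v, uRv]
7. ¬p, v   [→-rule on 6 (branches; this branch)]
8. □¬p, w   [◇-rule on 4: fresh world w, uRw]
9. ¬p, w   [□-rule on 8 via wRw]
10. p, x   [¬□-rule on 5: fresh world x, uRx]
Accessibility: uRu, uRv, uRw, uRx, vRv, wRw, xRx
Complete open branch: satisfiable in S4, hence also in K, T (this S4-model is also a K-model and a T-model).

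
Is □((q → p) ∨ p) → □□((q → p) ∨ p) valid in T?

Tableau for the negation ¬(□((q → p) ∨ p) → □□((q → p) ∨ p)):
1. ¬(□((q → p) ∨ p) → □□((q → p) ∨ p)), u
2. □((q → p) ∨ p), u
3. ¬□□((q → p) ∨ p), u
4. (q → p) ∨ p, u
5. p, u
6. ¬□((q → p) ∨ p), v
7. (q → p) ∨ p, v
8. p, v
9. ¬((q → p) ∨ p), w
10. ¬(q → p), w
11. ¬p, w
12. q, w
Accessibility: uRu, uRv, vRv, vRw, wRw
The negation has an open branch (countermodel exists).

Invalid (countermodel exists)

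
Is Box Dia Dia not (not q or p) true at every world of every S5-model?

Not valid

Tableau for the negation not Box Dia Dia not (not q or p):
1. not Box Dia Dia not (not q or p), u
2. not Dia Dia not (not q or p), v
3. not Dia not (not q or p), u
4. not Dia not (not q or p), v
5. not q or p, u
6. not q or p, v
7. p, u
8. p, v
Accessibility: uRu, uRv, vRu, vRv
The negation has an open branch (countermodel exists).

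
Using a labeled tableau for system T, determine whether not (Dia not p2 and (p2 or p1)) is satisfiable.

1. not (Dia not p2 and (p2 or p1)), u
2. not (p2 or p1), u
3. not p2, u
4. not p1, u
Accessibility: uRu

Satisfiable (open branch found)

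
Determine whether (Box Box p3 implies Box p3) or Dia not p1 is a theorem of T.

Valid in T

Tableau for the negation not ((Box Box p3 implies Box p3) or Dia not p1):
1. not ((Box Box p3 implies Box p3) or Dia not p1), 0
2. not (Box Box p3 implies Box p3), 0
3. not Dia not p1, 0
4. Box Box p3, 0
5. not Box p3, 0
6. p1, 0
7. Box p3, 0
8. p3, 0
9. not p3, 1
10. p1, 1
11. Box p3, 1
12. p3, 1
Accessibility: 0R0, 0R1, 1R1
Branch closes: p3 and not p3 both at 1.
All branches of the negation close; one closing branch shown above.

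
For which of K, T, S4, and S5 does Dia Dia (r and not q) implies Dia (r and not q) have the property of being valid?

S4, S5

S4-tableau for the negation not (Dia Dia (r and not q) implies Dia (r and not q)):
1. not (Dia Dia (r and not q) implies Dia (r and not q)), 0
2. Dia Dia (r and not q), 0
3. not Dia (r and not q), 0
4. not (r and not q), 0
5. q, 0
6. Dia (r and not q), 1
7. not (r and not q), 1
8. q, 1
9. r and not q, 2
10. r, 2
11. not q, 2
12. not (r and not q), 2
13. q, 2
Accessibility: 0R0, 0R1, 0R2, 1R1, 1R2, 2R2
Branch closes: q and not q both at 2.
Every branch closes (one shown): valid in S4, hence also in S5 (every theorem of S4 is a theorem of S5).
T-tableau for the negation not (Dia Dia (r and not q) implies Dia (r and not q)):
1. not (Dia Dia (r and not q) implies Dia (r and not q)), 0
2. Dia Dia (r and not q), 0
3. not Dia (r and not q), 0
4. not (r and not q), 0
5. q, 0
6. Dia (r and not q), 1
7. not (r and not q), 1
8. q, 1
9. r and not q, 2
10. r, 2
11. not q, 2
Accessibility: 0R0, 0R1, 1R1, 1R2, 2R2
Complete open branch: countermodel on a T-frame, so not valid in T, nor in K (the same frame is also a K-frame).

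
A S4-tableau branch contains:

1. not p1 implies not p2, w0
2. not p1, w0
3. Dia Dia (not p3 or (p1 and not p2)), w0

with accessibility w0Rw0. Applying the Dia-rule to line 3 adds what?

a fresh world w1 with w0Rw1, and Dia (not p3 or (p1 and not p2)) at w1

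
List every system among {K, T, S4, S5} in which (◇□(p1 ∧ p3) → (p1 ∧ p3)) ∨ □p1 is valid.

S5-tableau for the negation ¬((◇□(p1 ∧ p3) → (p1 ∧ p3)) ∨ □p1):
1. ¬((◇□(p1 ∧ p3) → (p1 ∧ p3)) ∨ □p1), 0
2. ¬(◇□(p1 ∧ p3) → (p1 ∧ p3)), 0
3. ¬□p1, 0
4. ◇□(p1 ∧ p3), 0
5. ¬(p1 ∧ p3), 0
6. ¬p3, 0
7. ¬p1, 1
8. □(p1 ∧ p3), 2
9. p1 ∧ p3, 0
10. p1, 0
11. p3, 0
Accessibility: 0R0, 0R1, 0R2, 1R0, 1R1, 1R2, 2R0, 2R1, 2R2
Branch closes: p3 and ¬p3 both at 0.
Every branch closes (one shown): valid in S5.
S4-tableau for the negation ¬((◇□(p1 ∧ p3) → (p1 ∧ p3)) ∨ □p1):
1. ¬((◇□(p1 ∧ p3) → (p1 ∧ p3)) ∨ □p1), 0
2. ¬(◇□(p1 ∧ p3) → (p1 ∧ p3)), 0
3. ¬□p1, 0
4. ◇□(p1 ∧ p3), 0
5. ¬(p1 ∧ p3), 0
6. ¬p3, 0
7. ¬p1, 1
8. □(p1 ∧ p3), 2
9. p1 ∧ p3, 2
10. p1, 2
11. p3, 2
Accessibility: 0R0, 0R1, 0R2, 1R1, 2R2
Complete open branch: countermodel on an S4-frame, so not valid in S4, nor in K, T (the same frame is also a K-frame and a T-frame).

S5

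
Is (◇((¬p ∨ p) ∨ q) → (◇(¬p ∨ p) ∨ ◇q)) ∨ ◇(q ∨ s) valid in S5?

Tableau for the negation ¬((◇((¬p ∨ p) ∨ q) → (◇(¬p ∨ p) ∨ ◇q)) ∨ ◇(q ∨ s)):
1. ¬((◇((¬p ∨ p) ∨ q) → (◇(¬p ∨ p) ∨ ◇q)) ∨ ◇(q ∨ s)), w0
2. ¬(◇((¬p ∨ p) ∨ q) → (◇(¬p ∨ p) ∨ ◇q)), w0   [¬∨-rule on 1]
3. ¬◇(q ∨ s), w0   [¬∨-rule on 1]
4. ◇((¬p ∨ p) ∨ q), w0   [¬→-rule on 2]
5. ¬(◇(¬p ∨ p) ∨ ◇q), w0   [¬→-rule on 2]
6. ¬◇(¬p ∨ p), w0   [¬∨-rule on 5]
7. ¬◇q, w0   [¬∨-rule on 5]
8. ¬(q ∨ s), w0   [¬◇-rule on 3 via w0Rw0]
9. ¬q, w0   [¬∨-rule on 8]
10. ¬s, w0   [¬∨-rule on 8]
11. ¬(¬p ∨ p), w0   [¬◇-rule on 6 via w0Rw0]
12. p, w0   [¬∨-rule on 11]
13. ¬p, w0   [¬∨-rule on 11]
Accessibility: w0Rw0
Branch closes: p and ¬p both at w0.
All branches of the negation close; one closing branch shown above.

Yes, valid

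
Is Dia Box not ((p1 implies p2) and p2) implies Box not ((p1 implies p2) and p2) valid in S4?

No, not valid

Tableau for the negation not (Dia Box not ((p1 implies p2) and p2) implies Box not ((p1 implies p2) and p2)):
1. not (Dia Box not ((p1 implies p2) and p2) implies Box not ((p1 implies p2) and p2)), 0
2. Dia Box not ((p1 implies p2) and p2), 0
3. not Box not ((p1 implies p2) and p2), 0
4. Box not ((p1 implies p2) and p2), 1
5. not ((p1 implies p2) and p2), 1
6. not p2, 1
7. (p1 implies p2) and p2, 2
8. p1 implies p2, 2
9. p2, 2
Accessibility: 0R0, 0R1, 0R2, 1R1, 2R2
The negation has an open branch (countermodel exists).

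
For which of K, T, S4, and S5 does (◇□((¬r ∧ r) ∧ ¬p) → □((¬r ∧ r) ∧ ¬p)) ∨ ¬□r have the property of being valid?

T, S4, S5

K-tableau for the negation ¬((◇□((¬r ∧ r) ∧ ¬p) → □((¬r ∧ r) ∧ ¬p)) ∨ ¬□r):
1. ¬((◇□((¬r ∧ r) ∧ ¬p) → □((¬r ∧ r) ∧ ¬p)) ∨ ¬□r), w0
2. ¬(◇□((¬r ∧ r) ∧ ¬p) → □((¬r ∧ r) ∧ ¬p)), w0   [¬∨-rule on 1]
3. □r, w0   [¬∨-rule on 1]
4. ◇□((¬r ∧ r) ∧ ¬p), w0   [¬→-rule on 2]
5. ¬□((¬r ∧ r) ∧ ¬p), w0   [¬→-rule on 2]
6. □((¬r ∧ r) ∧ ¬p), w1   [◇-rule on 4: fresh world w1, w0Rw1]
7. r, w1   [□-rule on 3 via w0Rw1]
8. ¬((¬r ∧ r) ∧ ¬p), w2   [¬□-rule on 5: fresh world w2, w0Rw2]
9. r, w2   [□-rule on 3 via w0Rw2]
10. p, w2   [¬∧-rule on 8 (branches; this branch)]
Accessibility: w0Rw1, w0Rw2
Complete open branch: countermodel on a K-frame, so not valid in K.
T-tableau for the negation ¬((◇□((¬r ∧ r) ∧ ¬p) → □((¬r ∧ r) ∧ ¬p)) ∨ ¬□r):
1. ¬((◇□((¬r ∧ r) ∧ ¬p) → □((¬r ∧ r) ∧ ¬p)) ∨ ¬□r), w0
2. ¬(◇□((¬r ∧ r) ∧ ¬p) → □((¬r ∧ r) ∧ ¬p)), w0   [¬∨-rule on 1]
3. □r, w0   [¬∨-rule on 1]
4. ◇□((¬r ∧ r) ∧ ¬p), w0   [¬→-rule on 2]
5. ¬□((¬r ∧ r) ∧ ¬p), w0   [¬→-rule on 2]
6. r, w0   [□-rule on 3 via w0Rw0]
7. □((¬r ∧ r) ∧ ¬p), w1   [◇-rule on 4: fresh world w1, w0Rw1]
8. r, w1   [□-rule on 3 via w0Rw1]
9. (¬r ∧ r) ∧ ¬p, w1   [□-rule on 7 via w1Rw1]
10. ¬r ∧ r, w1   [∧-rule on 9]
11. ¬p, w1   [∧-rule on 9]
12. ¬r, w1   [∧-rule on 10]
Accessibility: w0Rw0, w0Rw1, w1Rw1
Branch closes: r and ¬r both at w1.
Every branch closes (one shown): valid in T, hence also in S4, S5 (every theorem of T is a theorem of S4 and S5).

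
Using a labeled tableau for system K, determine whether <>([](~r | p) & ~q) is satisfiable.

1. <>([](~r | p) & ~q), w0
2. [](~r | p) & ~q, w1   [<>-rule on 1: fresh world w1, w0Rw1]
3. [](~r | p), w1   [&-rule on 2]
4. ~q, w1   [&-rule on 2]
Accessibility: w0Rw1

Satisfiable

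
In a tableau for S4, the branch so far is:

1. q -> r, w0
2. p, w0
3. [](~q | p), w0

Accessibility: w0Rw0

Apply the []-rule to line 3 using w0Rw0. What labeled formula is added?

~q | p, w0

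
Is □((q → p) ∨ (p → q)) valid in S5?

Tableau for the negation ¬□((q → p) ∨ (p → q)):
1. ¬□((q → p) ∨ (p → q)), 0
2. ¬((q → p) ∨ (p → q)), 1   [¬□-rule on 1: fresh world 1, 0R1]
3. ¬(q → p), 1   [¬∨-rule on 2]
4. ¬(p → q), 1   [¬∨-rule on 2]
5. q, 1   [¬→-rule on 3]
6. ¬p, 1   [¬→-rule on 3]
7. p, 1   [¬→-rule on 4]
8. ¬q, 1   [¬→-rule on 4]
Accessibility: 0R0, 0R1, 1R0, 1R1
Branch closes: p and ¬p both at 1.
Every branch of the negation's tableau closes; the branch above is one of them.

Valid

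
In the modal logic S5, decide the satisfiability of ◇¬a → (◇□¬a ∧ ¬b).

1. ◇¬a → (◇□¬a ∧ ¬b), w0
2. ◇□¬a ∧ ¬b, w0   [→-rule on 1 (branches; this branch)]
3. ◇□¬a, w0   [∧-rule on 2]
4. ¬b, w0   [∧-rule on 2]
5. □¬a, w1   [◇-rule on 3: fresh world w1, w0Rw1]
6. ¬a, w0   [□-rule on 5 via w1Rw0]
7. ¬a, w1   [□-rule on 5 via w1Rw1]
Accessibility: w0Rw0, w0Rw1, w1Rw0, w1Rw1

Satisfiable (open branch found)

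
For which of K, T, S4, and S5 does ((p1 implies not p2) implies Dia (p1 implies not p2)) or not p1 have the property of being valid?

K-tableau for the negation not (((p1 implies not p2) implies Dia (p1 implies not p2)) or not p1):
1. not (((p1 implies not p2) implies Dia (p1 implies not p2)) or not p1), u
2. not ((p1 implies not p2) implies Dia (p1 implies not p2)), u
3. p1, u
4. p1 implies not p2, u
5. not Dia (p1 implies not p2), u
6. not p2, u
Complete open branch: countermodel on a K-frame, so not valid in K.
T-tableau for the negation not (((p1 implies not p2) implies Dia (p1 implies not p2)) or not p1):
1. not (((p1 implies not p2) implies Dia (p1 implies not p2)) or not p1), u
2. not ((p1 implies not p2) implies Dia (p1 implies not p2)), u
3. p1, u
4. p1 implies not p2, u
5. not Dia (p1 implies not p2), u
6. not (p1 implies not p2), u
7. p2, u
8. not p2, u
Accessibility: uRu
Branch closes: p2 and not p2 both at u.
Every branch closes (one shown): valid in T, hence also in S4, S5 (every theorem of T is a theorem of S4 and S5).

T, S4, S5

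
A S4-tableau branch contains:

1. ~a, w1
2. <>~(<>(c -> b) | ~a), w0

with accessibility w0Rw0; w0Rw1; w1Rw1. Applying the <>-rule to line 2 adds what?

a fresh world w2 with w0Rw2, and ~(<>(c -> b) | ~a) at w2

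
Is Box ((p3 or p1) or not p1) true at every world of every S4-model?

Yes, valid

Tableau for the negation not Box ((p3 or p1) or not p1):
1. not Box ((p3 or p1) or not p1), 0
2. not ((p3 or p1) or not p1), 1
3. not (p3 or p1), 1
4. p1, 1
5. not p3, 1
6. not p1, 1
Accessibility: 0R0, 0R1, 1R1
Branch closes: p1 and not p1 both at 1.
Every branch of the negation's tableau closes; the branch above is one of them.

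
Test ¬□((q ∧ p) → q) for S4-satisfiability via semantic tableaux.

Unsatisfiable

1. ¬□((q ∧ p) → q), w0
2. ¬((q ∧ p) → q), w1
3. q ∧ p, w1
4. ¬q, w1
5. q, w1
6. p, w1
Accessibility: w0Rw0, w0Rw1, w1Rw1
Branch closes: q and ¬q both at w1.
(One branch shown.) All branches close.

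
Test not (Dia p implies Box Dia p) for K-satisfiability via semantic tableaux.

Satisfiable (open branch found)

1. not (Dia p implies Box Dia p), w0
2. Dia p, w0
3. not Box Dia p, w0
4. p, w1
5. not Dia p, w2
Accessibility: w0Rw1, w0Rw2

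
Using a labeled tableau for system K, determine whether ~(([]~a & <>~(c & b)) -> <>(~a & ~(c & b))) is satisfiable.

No, unsatisfiable

1. ~(([]~a & <>~(c & b)) -> <>(~a & ~(c & b))), 0
2. []~a & <>~(c & b), 0
3. ~<>(~a & ~(c & b)), 0
4. []~a, 0
5. <>~(c & b), 0
6. ~(c & b), 1
7. ~(~a & ~(c & b)), 1
8. ~a, 1
9. ~b, 1
10. c & b, 1
11. c, 1
12. b, 1
Accessibility: 0R1
Branch closes: b and ~b both at 1.
All branches of the tableau close; one closing branch shown above.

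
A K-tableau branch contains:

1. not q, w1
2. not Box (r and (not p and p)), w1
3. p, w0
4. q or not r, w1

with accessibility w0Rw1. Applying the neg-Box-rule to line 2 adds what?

a fresh world w2 with w1Rw2, and not (r and (not p and p)) at w2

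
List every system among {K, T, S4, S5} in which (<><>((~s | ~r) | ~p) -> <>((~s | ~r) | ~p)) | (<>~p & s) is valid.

S4-tableau for the negation ~((<><>((~s | ~r) | ~p) -> <>((~s | ~r) | ~p)) | (<>~p & s)):
1. ~((<><>((~s | ~r) | ~p) -> <>((~s | ~r) | ~p)) | (<>~p & s)), u
2. ~(<><>((~s | ~r) | ~p) -> <>((~s | ~r) | ~p)), u
3. ~(<>~p & s), u
4. <><>((~s | ~r) | ~p), u
5. ~<>((~s | ~r) | ~p), u
6. ~((~s | ~r) | ~p), u
7. ~(~s | ~r), u
8. p, u
9. s, u
10. r, u
11. ~<>~p, u
12. <>((~s | ~r) | ~p), v
13. ~((~s | ~r) | ~p), v
14. ~(~s | ~r), v
15. p, v
16. s, v
17. r, v
18. (~s | ~r) | ~p, w
19. ~((~s | ~r) | ~p), w
20. ~(~s | ~r), w
21. p, w
22. s, w
23. r, w
24. ~s | ~r, w
25. ~r, w
Accessibility: uRu, uRv, uRw, vRv, vRw, wRw
Branch closes: r and ~r both at w.
Every branch closes (one shown): valid in S4, hence also in S5 (every theorem of S4 is a theorem of S5).
T-tableau for the negation ~((<><>((~s | ~r) | ~p) -> <>((~s | ~r) | ~p)) | (<>~p & s)):
1. ~((<><>((~s | ~r) | ~p) -> <>((~s | ~r) | ~p)) | (<>~p & s)), u
2. ~(<><>((~s | ~r) | ~p) -> <>((~s | ~r) | ~p)), u
3. ~(<>~p & s), u
4. <><>((~s | ~r) | ~p), u
5. ~<>((~s | ~r) | ~p), u
6. ~((~s | ~r) | ~p), u
7. ~(~s | ~r), u
8. p, u
9. s, u
10. r, u
11. ~<>~p, u
12. <>((~s | ~r) | ~p), v
13. ~((~s | ~r) | ~p), v
14. ~(~s | ~r), v
15. p, v
16. s, v
17. r, v
18. (~s | ~r) | ~p, w
19. ~p, w
Accessibility: uRu, uRv, vRv, vRw, wRw
Complete open branch: countermodel on a T-frame, so not valid in T, nor in K (the same frame is also a K-frame).

S4, S5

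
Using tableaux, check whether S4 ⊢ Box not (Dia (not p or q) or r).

Tableau for the negation not Box not (Dia (not p or q) or r):
1. not Box not (Dia (not p or q) or r), 0
2. Dia (not p or q) or r, 1   [neg-Box-rule on 1: fresh world 1, 0R1]
3. r, 1   [or-rule on 2 (branches; this branch)]
Accessibility: 0R0, 0R1, 1R1
The negation has an open branch (countermodel exists).

No, not valid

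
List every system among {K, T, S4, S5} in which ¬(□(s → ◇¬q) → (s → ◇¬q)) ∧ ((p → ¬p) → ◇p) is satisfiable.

K

K-tableau for the formula:
1. ¬(□(s → ◇¬q) → (s → ◇¬q)) ∧ ((p → ¬p) → ◇p), u
2. ¬(□(s → ◇¬q) → (s → ◇¬q)), u
3. (p → ¬p) → ◇p, u
4. □(s → ◇¬q), u
5. ¬(s → ◇¬q), u
6. s, u
7. ¬◇¬q, u
8. ◇p, u
9. p, v
10. s → ◇¬q, v
11. q, v
12. ◇¬q, v
13. ¬q, w
Accessibility: uRv, vRw
Complete open branch: satisfiable in K.
T-tableau for the formula:
1. ¬(□(s → ◇¬q) → (s → ◇¬q)) ∧ ((p → ¬p) → ◇p), u
2. ¬(□(s → ◇¬q) → (s → ◇¬q)), u
3. (p → ¬p) → ◇p, u
4. □(s → ◇¬q), u
5. ¬(s → ◇¬q), u
6. s, u
7. ¬◇¬q, u
8. s → ◇¬q, u
9. q, u
10. ◇p, u
11. ◇¬q, u
12. p, v
13. s → ◇¬q, v
14. q, v
15. ◇¬q, v
16. ¬q, w
17. s → ◇¬q, w
18. q, w
Accessibility: uRu, uRv, uRw, vRv, wRw
Branch closes: q and ¬q both at w.
Every branch closes (one shown): unsatisfiable in T, hence also in S4, S5 (every S4/S5-frame is a T-frame).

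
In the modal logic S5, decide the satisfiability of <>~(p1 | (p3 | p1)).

1. <>~(p1 | (p3 | p1)), u
2. ~(p1 | (p3 | p1)), v
3. ~p1, v
4. ~(p3 | p1), v
5. ~p3, v
Accessibility: uRu, uRv, vRu, vRv

Satisfiable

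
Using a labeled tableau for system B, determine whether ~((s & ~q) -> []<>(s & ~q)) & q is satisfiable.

No, unsatisfiable

1. ~((s & ~q) -> []<>(s & ~q)) & q, u
2. ~((s & ~q) -> []<>(s & ~q)), u
3. q, u
4. s & ~q, u
5. ~[]<>(s & ~q), u
6. s, u
7. ~q, u
Accessibility: uRu
Branch closes: q and ~q both at u.
All branches of the tableau close; one closing branch shown above.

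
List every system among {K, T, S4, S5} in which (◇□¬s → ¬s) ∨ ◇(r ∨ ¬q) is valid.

S5

S4-tableau for the negation ¬((◇□¬s → ¬s) ∨ ◇(r ∨ ¬q)):
1. ¬((◇□¬s → ¬s) ∨ ◇(r ∨ ¬q)), u
2. ¬(◇□¬s → ¬s), u
3. ¬◇(r ∨ ¬q), u
4. ◇□¬s, u
5. s, u
6. ¬(r ∨ ¬q), u
7. ¬r, u
8. q, u
9. □¬s, v
10. ¬(r ∨ ¬q), v
11. ¬r, v
12. q, v
13. ¬s, v
Accessibility: uRu, uRv, vRv
Complete open branch: countermodel on an S4-frame, so not valid in S4, nor in K, T (the same frame is also a K-frame and a T-frame).
S5-tableau for the negation ¬((◇□¬s → ¬s) ∨ ◇(r ∨ ¬q)):
1. ¬((◇□¬s → ¬s) ∨ ◇(r ∨ ¬q)), u
2. ¬(◇□¬s → ¬s), u
3. ¬◇(r ∨ ¬q), u
4. ◇□¬s, u
5. s, u
6. ¬(r ∨ ¬q), u
7. ¬r, u
8. q, u
9. □¬s, v
10. ¬(r ∨ ¬q), v
11. ¬r, v
12. q, v
13. ¬s, u
Accessibility: uRu, uRv, vRu, vRv
Branch closes: s and ¬s both at u.
Every branch closes (one shown): valid in S5.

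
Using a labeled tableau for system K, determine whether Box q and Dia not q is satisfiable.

No, unsatisfiable

1. Box q and Dia not q, u
2. Box q, u
3. Dia not q, u
4. not q, v
5. q, v
Accessibility: uRv
Branch closes: q and not q both at v.
Every branch closes; the branch above is one of them.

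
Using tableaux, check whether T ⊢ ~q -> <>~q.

Valid in T

Tableau for the negation ~(~q -> <>~q):
1. ~(~q -> <>~q), w0
2. ~q, w0
3. ~<>~q, w0
4. q, w0
Accessibility: w0Rw0
Branch closes: q and ~q both at w0.
All branches of the negation close; one closing branch shown above.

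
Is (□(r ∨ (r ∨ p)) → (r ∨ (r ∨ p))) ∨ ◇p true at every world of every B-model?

Tableau for the negation ¬((□(r ∨ (r ∨ p)) → (r ∨ (r ∨ p))) ∨ ◇p):
1. ¬((□(r ∨ (r ∨ p)) → (r ∨ (r ∨ p))) ∨ ◇p), 0
2. ¬(□(r ∨ (r ∨ p)) → (r ∨ (r ∨ p))), 0
3. ¬◇p, 0
4. □(r ∨ (r ∨ p)), 0
5. ¬(r ∨ (r ∨ p)), 0
6. ¬r, 0
7. ¬(r ∨ p), 0
8. ¬p, 0
9. r ∨ (r ∨ p), 0
10. r ∨ p, 0
11. p, 0
Accessibility: 0R0
Branch closes: p and ¬p both at 0.
All branches of the negation close; one closing branch shown above.

Valid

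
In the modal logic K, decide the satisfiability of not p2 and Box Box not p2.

1. not p2 and Box Box not p2, 0
2. not p2, 0   [and-rule on 1]
3. Box Box not p2, 0   [and-rule on 1]

Satisfiable (open branch found)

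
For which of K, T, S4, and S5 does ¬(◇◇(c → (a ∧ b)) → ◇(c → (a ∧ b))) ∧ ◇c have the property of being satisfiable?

S4-tableau for the formula:
1. ¬(◇◇(c → (a ∧ b)) → ◇(c → (a ∧ b))) ∧ ◇c, w0
2. ¬(◇◇(c → (a ∧ b)) → ◇(c → (a ∧ b))), w0   [∧-rule on 1]
3. ◇c, w0   [∧-rule on 1]
4. ◇◇(c → (a ∧ b)), w0   [¬→-rule on 2]
5. ¬◇(c → (a ∧ b)), w0   [¬→-rule on 2]
6. ¬(c → (a ∧ b)), w0   [¬◇-rule on 5 via w0Rw0]
7. c, w0   [¬→-rule on 6]
8. ¬(a ∧ b), w0   [¬→-rule on 6]
9. ¬b, w0   [¬∧-rule on 8 (branches; this branch)]
10. c, w1   [◇-rule on 3: fresh world w1, w0Rw1]
11. ¬(c → (a ∧ b)), w1   [¬◇-rule on 5 via w0Rw1]
12. ¬(a ∧ b), w1   [¬→-rule on 11]
13. ¬b, w1   [¬∧-rule on 12 (branches; this branch)]
14. ◇(c → (a ∧ b)), w2   [◇-rule on 4: fresh world w2, w0Rw2]
15. ¬(c → (a ∧ b)), w2   [¬◇-rule on 5 via w0Rw2]
16. c, w2   [¬→-rule on 15]
17. ¬(a ∧ b), w2   [¬→-rule on 15]
18. ¬b, w2   [¬∧-rule on 17 (branches; this branch)]
19. c → (a ∧ b), w3   [◇-rule on 14: fresh world w3, w2Rw3]
20. ¬(c → (a ∧ b)), w3   [¬◇-rule on 5 via w0Rw3]
21. c, w3   [¬→-rule on 20]
22. ¬(a ∧ b), w3   [¬→-rule on 20]
23. a ∧ b, w3   [→-rule on 19 (branches; this branch)]
24. a, w3   [∧-rule on 23]
25. b, w3   [∧-rule on 23]
26. ¬b, w3   [¬∧-rule on 22 (branches; this branch)]
Accessibility: w0Rw0, w0Rw1, w0Rw2, w0Rw3, w1Rw1, w2Rw2, w2Rw3, w3Rw3
Branch closes: b and ¬b both at w3.
Every branch closes (one shown): unsatisfiable in S4, hence also in S5 (every S5-frame is an S4-frame).
T-tableau for the formula:
1. ¬(◇◇(c → (a ∧ b)) → ◇(c → (a ∧ b))) ∧ ◇c, w0
2. ¬(◇◇(c → (a ∧ b)) → ◇(c → (a ∧ b))), w0   [∧-rule on 1]
3. ◇c, w0   [∧-rule on 1]
4. ◇◇(c → (a ∧ b)), w0   [¬→-rule on 2]
5. ¬◇(c → (a ∧ b)), w0   [¬→-rule on 2]
6. ¬(c → (a ∧ b)), w0   [¬◇-rule on 5 via w0Rw0]
7. c, w0   [¬→-rule on 6]
8. ¬(a ∧ b), w0   [¬→-rule on 6]
9. ¬b, w0   [¬∧-rule on 8 (branches; this branch)]
10. c, w1   [◇-rule on 3: fresh world w1, w0Rw1]
11. ¬(c → (a ∧ b)), w1   [¬◇-rule on 5 via w0Rw1]
12. ¬(a ∧ b), w1   [¬→-rule on 11]
13. ¬b, w1   [¬∧-rule on 12 (branches; this branch)]
14. ◇(c → (a ∧ b)), w2   [◇-rule on 4: fresh world w2, w0Rw2]
15. ¬(c → (a ∧ b)), w2   [¬◇-rule on 5 via w0Rw2]
16. c, w2   [¬→-rule on 15]
17. ¬(a ∧ b), w2   [¬→-rule on 15]
18. ¬b, w2   [¬∧-rule on 17 (branches; this branch)]
19. c → (a ∧ b), w3   [◇-rule on 14: fresh world w3, w2Rw3]
20. a ∧ b, w3   [→-rule on 19 (branches; this branch)]
21. a, w3   [∧-rule on 20]
22. b, w3   [∧-rule on 20]
Accessibility: w0Rw0, w0Rw1, w0Rw2, w1Rw1, w2Rw2, w2Rw3, w3Rw3
Complete open branch: satisfiable in T, hence also in K (this T-model is also a K-model).

K, T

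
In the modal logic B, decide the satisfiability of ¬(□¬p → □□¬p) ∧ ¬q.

Yes, satisfiable

1. ¬(□¬p → □□¬p) ∧ ¬q, u
2. ¬(□¬p → □□¬p), u   [∧-rule on 1]
3. ¬q, u   [∧-rule on 1]
4. □¬p, u   [¬→-rule on 2]
5. ¬□□¬p, u   [¬→-rule on 2]
6. ¬p, u   [□-rule on 4 via uRu]
7. ¬□¬p, v   [¬□-rule on 5: fresh world v, uRv]
8. ¬p, v   [□-rule on 4 via uRv]
9. p, w   [¬□-rule on 7: fresh world w, vRw]
Accessibility: uRu, uRv, vRu, vRv, vRw, wRv, wRw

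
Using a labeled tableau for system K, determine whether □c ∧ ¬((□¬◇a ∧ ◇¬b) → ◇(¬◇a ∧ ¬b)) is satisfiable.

Unsatisfiable (every branch closes)

1. □c ∧ ¬((□¬◇a ∧ ◇¬b) → ◇(¬◇a ∧ ¬b)), u
2. □c, u   [∧-rule on 1]
3. ¬((□¬◇a ∧ ◇¬b) → ◇(¬◇a ∧ ¬b)), u   [∧-rule on 1]
4. □¬◇a ∧ ◇¬b, u   [¬→-rule on 3]
5. ¬◇(¬◇a ∧ ¬b), u   [¬→-rule on 3]
6. □¬◇a, u   [∧-rule on 4]
7. ◇¬b, u   [∧-rule on 4]
8. ¬b, v   [◇-rule on 7: fresh world v, uRv]
9. c, v   [□-rule on 2 via uRv]
10. ¬(¬◇a ∧ ¬b), v   [¬◇-rule on 5 via uRv]
11. ¬◇a, v   [□-rule on 6 via uRv]
12. ◇a, v   [¬∧-rule on 10 (branches; this branch)]
13. a, w   [◇-rule on 12: fresh world w, vRw]
14. ¬a, w   [¬◇-rule on 11 via vRw]
Accessibility: uRv, vRw
Branch closes: a and ¬a both at w.
All branches of the tableau close; one closing branch shown above.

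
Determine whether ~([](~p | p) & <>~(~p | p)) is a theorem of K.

Tableau for the negation [](~p | p) & <>~(~p | p):
1. [](~p | p) & <>~(~p | p), u
2. [](~p | p), u
3. <>~(~p | p), u
4. ~(~p | p), v
5. p, v
6. ~p, v
Accessibility: uRv
Branch closes: p and ~p both at v.
Every branch of the negation's tableau closes; the branch above is one of them.

Valid in K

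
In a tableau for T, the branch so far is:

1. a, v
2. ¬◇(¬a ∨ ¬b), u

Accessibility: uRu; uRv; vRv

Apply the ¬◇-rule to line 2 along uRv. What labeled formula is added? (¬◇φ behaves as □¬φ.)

¬◇φ behaves as □¬φ: propagate the negated body to each accessible world.

¬(¬a ∨ ¬b), v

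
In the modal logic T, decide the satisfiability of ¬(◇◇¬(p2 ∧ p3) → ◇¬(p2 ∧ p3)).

Yes, satisfiable

1. ¬(◇◇¬(p2 ∧ p3) → ◇¬(p2 ∧ p3)), 0
2. ◇◇¬(p2 ∧ p3), 0   [¬→-rule on 1]
3. ¬◇¬(p2 ∧ p3), 0   [¬→-rule on 1]
4. p2 ∧ p3, 0   [¬◇-rule on 3 via 0R0]
5. p2, 0   [∧-rule on 4]
6. p3, 0   [∧-rule on 4]
7. ◇¬(p2 ∧ p3), 1   [◇-rule on 2: fresh world 1, 0R1]
8. p2 ∧ p3, 1   [¬◇-rule on 3 via 0R1]
9. p2, 1   [∧-rule on 8]
10. p3, 1   [∧-rule on 8]
11. ¬(p2 ∧ p3), 2   [◇-rule on 7: fresh world 2, 1R2]
12. ¬p3, 2   [¬∧-rule on 11 (branches; this branch)]
Accessibility: 0R0, 0R1, 1R1, 1R2, 2R2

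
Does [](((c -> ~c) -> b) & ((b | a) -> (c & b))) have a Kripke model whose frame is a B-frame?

Yes, satisfiable

1. [](((c -> ~c) -> b) & ((b | a) -> (c & b))), 0
2. ((c -> ~c) -> b) & ((b | a) -> (c & b)), 0
3. (c -> ~c) -> b, 0
4. (b | a) -> (c & b), 0
5. b, 0
6. c & b, 0
7. c, 0
Accessibility: 0R0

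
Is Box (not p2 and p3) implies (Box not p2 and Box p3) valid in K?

Tableau for the negation not (Box (not p2 and p3) implies (Box not p2 and Box p3)):
1. not (Box (not p2 and p3) implies (Box not p2 and Box p3)), 0
2. Box (not p2 and p3), 0
3. not (Box not p2 and Box p3), 0
4. not Box p3, 0
5. not p3, 1
6. not p2 and p3, 1
7. not p2, 1
8. p3, 1
Accessibility: 0R1
Branch closes: p3 and not p3 both at 1.
All branches of the negation close; one closing branch shown above.

Yes, valid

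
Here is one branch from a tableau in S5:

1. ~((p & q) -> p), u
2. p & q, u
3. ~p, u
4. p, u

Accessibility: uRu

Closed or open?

Yes, closed

Both p and ~p appear at u.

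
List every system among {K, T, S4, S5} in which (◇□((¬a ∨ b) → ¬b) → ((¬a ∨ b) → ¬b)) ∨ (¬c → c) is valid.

S4-tableau for the negation ¬((◇□((¬a ∨ b) → ¬b) → ((¬a ∨ b) → ¬b)) ∨ (¬c → c)):
1. ¬((◇□((¬a ∨ b) → ¬b) → ((¬a ∨ b) → ¬b)) ∨ (¬c → c)), 0
2. ¬(◇□((¬a ∨ b) → ¬b) → ((¬a ∨ b) → ¬b)), 0   [¬∨-rule on 1]
3. ¬(¬c → c), 0   [¬∨-rule on 1]
4. ◇□((¬a ∨ b) → ¬b), 0   [¬→-rule on 2]
5. ¬((¬a ∨ b) → ¬b), 0   [¬→-rule on 2]
6. ¬c, 0   [¬→-rule on 3]
7. ¬a ∨ b, 0   [¬→-rule on 5]
8. b, 0   [¬→-rule on 5]
9. □((¬a ∨ b) → ¬b), 1   [◇-rule on 4: fresh world 1, 0R1]
10. (¬a ∨ b) → ¬b, 1   [□-rule on 9 via 1R1]
11. ¬b, 1   [→-rule on 10 (branches; this branch)]
Accessibility: 0R0, 0R1, 1R1
Complete open branch: countermodel on an S4-frame, so not valid in S4, nor in K, T (the same frame is also a K-frame and a T-frame).
S5-tableau for the negation ¬((◇□((¬a ∨ b) → ¬b) → ((¬a ∨ b) → ¬b)) ∨ (¬c → c)):
1. ¬((◇□((¬a ∨ b) → ¬b) → ((¬a ∨ b) → ¬b)) ∨ (¬c → c)), 0
2. ¬(◇□((¬a ∨ b) → ¬b) → ((¬a ∨ b) → ¬b)), 0   [¬∨-rule on 1]
3. ¬(¬c → c), 0   [¬∨-rule on 1]
4. ◇□((¬a ∨ b) → ¬b), 0   [¬→-rule on 2]
5. ¬((¬a ∨ b) → ¬b), 0   [¬→-rule on 2]
6. ¬c, 0   [¬→-rule on 3]
7. ¬a ∨ b, 0   [¬→-rule on 5]
8. b, 0   [¬→-rule on 5]
9. □((¬a ∨ b) → ¬b), 1   [◇-rule on 4: fresh world 1, 0R1]
10. (¬a ∨ b) → ¬b, 0   [□-rule on 9 via 1R0]
11. (¬a ∨ b) → ¬b, 1   [□-rule on 9 via 1R1]
12. ¬(¬a ∨ b), 0   [→-rule on 10 (branches; this branch)]
13. a, 0   [¬∨-rule on 12]
14. ¬b, 0   [¬∨-rule on 12]
Accessibility: 0R0, 0R1, 1R0, 1R1
Branch closes: b and ¬b both at 0.
Every branch closes (one shown): valid in S5.

S5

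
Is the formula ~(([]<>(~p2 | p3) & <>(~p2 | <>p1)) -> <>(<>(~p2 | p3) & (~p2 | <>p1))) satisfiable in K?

No, unsatisfiable

1. ~(([]<>(~p2 | p3) & <>(~p2 | <>p1)) -> <>(<>(~p2 | p3) & (~p2 | <>p1))), w0
2. []<>(~p2 | p3) & <>(~p2 | <>p1), w0
3. ~<>(<>(~p2 | p3) & (~p2 | <>p1)), w0
4. []<>(~p2 | p3), w0
5. <>(~p2 | <>p1), w0
6. ~p2 | <>p1, w1
7. ~(<>(~p2 | p3) & (~p2 | <>p1)), w1
8. <>(~p2 | p3), w1
9. <>p1, w1
10. ~(~p2 | <>p1), w1
11. p2, w1
12. ~<>p1, w1
13. ~p2 | p3, w2
14. ~p1, w2
15. p3, w2
16. p1, w3
17. ~p1, w3
Accessibility: w0Rw1, w1Rw2, w1Rw3
Branch closes: p1 and ~p1 both at w3.
Every branch closes; the branch above is one of them.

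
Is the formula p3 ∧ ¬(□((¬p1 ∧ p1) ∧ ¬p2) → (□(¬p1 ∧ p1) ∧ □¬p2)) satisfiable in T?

No, unsatisfiable

1. p3 ∧ ¬(□((¬p1 ∧ p1) ∧ ¬p2) → (□(¬p1 ∧ p1) ∧ □¬p2)), u
2. p3, u
3. ¬(□((¬p1 ∧ p1) ∧ ¬p2) → (□(¬p1 ∧ p1) ∧ □¬p2)), u
4. □((¬p1 ∧ p1) ∧ ¬p2), u
5. ¬(□(¬p1 ∧ p1) ∧ □¬p2), u
6. (¬p1 ∧ p1) ∧ ¬p2, u
7. ¬p1 ∧ p1, u
8. ¬p2, u
9. ¬p1, u
10. p1, u
Accessibility: uRu
Branch closes: p1 and ¬p1 both at u.
All branches of the tableau close; one closing branch shown above.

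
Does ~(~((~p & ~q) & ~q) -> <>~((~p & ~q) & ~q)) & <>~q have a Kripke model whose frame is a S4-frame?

1. ~(~((~p & ~q) & ~q) -> <>~((~p & ~q) & ~q)) & <>~q, u
2. ~(~((~p & ~q) & ~q) -> <>~((~p & ~q) & ~q)), u
3. <>~q, u
4. ~((~p & ~q) & ~q), u
5. ~<>~((~p & ~q) & ~q), u
6. (~p & ~q) & ~q, u
7. ~p & ~q, u
8. ~q, u
9. ~p, u
10. ~(~p & ~q), u
11. q, u
Accessibility: uRu
Branch closes: q and ~q both at u.
Every branch closes; the branch above is one of them.

No, unsatisfiable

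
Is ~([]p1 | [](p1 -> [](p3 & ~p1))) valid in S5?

Tableau for the negation []p1 | [](p1 -> [](p3 & ~p1)):
1. []p1 | [](p1 -> [](p3 & ~p1)), u
2. [](p1 -> [](p3 & ~p1)), u   [|-rule on 1 (branches; this branch)]
3. p1 -> [](p3 & ~p1), u   [[]-rule on 2 via uRu]
4. [](p3 & ~p1), u   [->-rule on 3 (branches; this branch)]
5. p3 & ~p1, u   [[]-rule on 4 via uRu]
6. p3, u   [&-rule on 5]
7. ~p1, u   [&-rule on 5]
Accessibility: uRu
The negation has an open branch (countermodel exists).

Invalid (countermodel exists)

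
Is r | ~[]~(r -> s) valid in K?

No, not valid

Tableau for the negation ~(r | ~[]~(r -> s)):
1. ~(r | ~[]~(r -> s)), w0
2. ~r, w0   [~|-rule on 1]
3. []~(r -> s), w0   [~|-rule on 1]
The negation has an open branch (countermodel exists).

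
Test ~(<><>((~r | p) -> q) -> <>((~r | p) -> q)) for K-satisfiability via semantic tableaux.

1. ~(<><>((~r | p) -> q) -> <>((~r | p) -> q)), 0
2. <><>((~r | p) -> q), 0   [~->-rule on 1]
3. ~<>((~r | p) -> q), 0   [~->-rule on 1]
4. <>((~r | p) -> q), 1   [<>-rule on 2: fresh world 1, 0R1]
5. ~((~r | p) -> q), 1   [~<>-rule on 3 via 0R1]
6. ~r | p, 1   [~->-rule on 5]
7. ~q, 1   [~->-rule on 5]
8. p, 1   [|-rule on 6 (branches; this branch)]
9. (~r | p) -> q, 2   [<>-rule on 4: fresh world 2, 1R2]
10. q, 2   [->-rule on 9 (branches; this branch)]
Accessibility: 0R1, 1R2

Yes, satisfiable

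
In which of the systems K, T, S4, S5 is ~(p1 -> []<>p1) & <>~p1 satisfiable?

K, T, S4

S4-tableau for the formula:
1. ~(p1 -> []<>p1) & <>~p1, w0
2. ~(p1 -> []<>p1), w0   [&-rule on 1]
3. <>~p1, w0   [&-rule on 1]
4. p1, w0   [~->-rule on 2]
5. ~[]<>p1, w0   [~->-rule on 2]
6. ~p1, w1   [<>-rule on 3: fresh world w1, w0Rw1]
7. ~<>p1, w2   [~[]-rule on 5: fresh world w2, w0Rw2]
8. ~p1, w2   [~<>-rule on 7 via w2Rw2]
Accessibility: w0Rw0, w0Rw1, w0Rw2, w1Rw1, w2Rw2
Complete open branch: satisfiable in S4, hence also in K, T (this S4-model is also a K-model and a T-model).
S5-tableau for the formula:
1. ~(p1 -> []<>p1) & <>~p1, w0
2. ~(p1 -> []<>p1), w0   [&-rule on 1]
3. <>~p1, w0   [&-rule on 1]
4. p1, w0   [~->-rule on 2]
5. ~[]<>p1, w0   [~->-rule on 2]
6. ~p1, w1   [<>-rule on 3: fresh world w1, w0Rw1]
7. ~<>p1, w2   [~[]-rule on 5: fresh world w2, w0Rw2]
8. ~p1, w0   [~<>-rule on 7 via w2Rw0]
Accessibility: w0Rw0, w0Rw1, w0Rw2, w1Rw0, w1Rw1, w1Rw2, w2Rw0, w2Rw1, w2Rw2
Branch closes: p1 and ~p1 both at w0.
Every branch closes (one shown): unsatisfiable in S5.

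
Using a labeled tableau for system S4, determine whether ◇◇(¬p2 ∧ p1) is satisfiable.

Satisfiable (open branch found)

1. ◇◇(¬p2 ∧ p1), w0
2. ◇(¬p2 ∧ p1), w1
3. ¬p2 ∧ p1, w2
4. ¬p2, w2
5. p1, w2
Accessibility: w0Rw0, w0Rw1, w0Rw2, w1Rw1, w1Rw2, w2Rw2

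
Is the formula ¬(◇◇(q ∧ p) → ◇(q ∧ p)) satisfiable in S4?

1. ¬(◇◇(q ∧ p) → ◇(q ∧ p)), u
2. ◇◇(q ∧ p), u
3. ¬◇(q ∧ p), u
4. ¬(q ∧ p), u
5. ¬p, u
6. ◇(q ∧ p), v
7. ¬(q ∧ p), v
8. ¬p, v
9. q ∧ p, w
10. q, w
11. p, w
12. ¬(q ∧ p), w
13. ¬p, w
Accessibility: uRu, uRv, uRw, vRv, vRw, wRw
Branch closes: p and ¬p both at w.
All branches of the tableau close; one closing branch shown above.

Unsatisfiable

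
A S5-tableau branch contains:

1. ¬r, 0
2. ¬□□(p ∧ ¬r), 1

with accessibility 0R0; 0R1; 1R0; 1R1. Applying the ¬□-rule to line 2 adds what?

a fresh world 2 with 1R2, and ¬□(p ∧ ¬r) at 2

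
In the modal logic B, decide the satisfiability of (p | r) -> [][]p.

Yes, satisfiable

1. (p | r) -> [][]p, w0
2. [][]p, w0
3. []p, w0
4. p, w0
Accessibility: w0Rw0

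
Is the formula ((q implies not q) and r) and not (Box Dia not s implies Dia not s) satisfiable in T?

1. ((q implies not q) and r) and not (Box Dia not s implies Dia not s), 0
2. (q implies not q) and r, 0
3. not (Box Dia not s implies Dia not s), 0
4. q implies not q, 0
5. r, 0
6. Box Dia not s, 0
7. not Dia not s, 0
8. Dia not s, 0
9. s, 0
10. not q, 0
11. not s, 1
12. Dia not s, 1
13. s, 1
Accessibility: 0R0, 0R1, 1R1
Branch closes: s and not s both at 1.
All branches of the tableau close; one closing branch shown above.

Unsatisfiable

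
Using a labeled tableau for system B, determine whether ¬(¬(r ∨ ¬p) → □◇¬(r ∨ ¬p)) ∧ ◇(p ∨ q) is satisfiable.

1. ¬(¬(r ∨ ¬p) → □◇¬(r ∨ ¬p)) ∧ ◇(p ∨ q), w0
2. ¬(¬(r ∨ ¬p) → □◇¬(r ∨ ¬p)), w0
3. ◇(p ∨ q), w0
4. ¬(r ∨ ¬p), w0
5. ¬□◇¬(r ∨ ¬p), w0
6. ¬r, w0
7. p, w0
8. p ∨ q, w1
9. q, w1
10. ¬◇¬(r ∨ ¬p), w2
11. r ∨ ¬p, w0
12. r ∨ ¬p, w2
13. ¬p, w0
Accessibility: w0Rw0, w0Rw1, w0Rw2, w1Rw0, w1Rw1, w2Rw0, w2Rw2
Branch closes: p and ¬p both at w0.
All branches of the tableau close; one closing branch shown above.

Unsatisfiable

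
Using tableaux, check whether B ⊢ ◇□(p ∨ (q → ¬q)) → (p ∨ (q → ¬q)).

Tableau for the negation ¬(◇□(p ∨ (q → ¬q)) → (p ∨ (q → ¬q))):
1. ¬(◇□(p ∨ (q → ¬q)) → (p ∨ (q → ¬q))), 0
2. ◇□(p ∨ (q → ¬q)), 0
3. ¬(p ∨ (q → ¬q)), 0
4. ¬p, 0
5. ¬(q → ¬q), 0
6. q, 0
7. □(p ∨ (q → ¬q)), 1
8. p ∨ (q → ¬q), 0
9. p ∨ (q → ¬q), 1
10. q → ¬q, 0
11. q → ¬q, 1
12. ¬q, 0
Accessibility: 0R0, 0R1, 1R0, 1R1
Branch closes: q and ¬q both at 0.
All branches of the negation close; one closing branch shown above.

Yes, valid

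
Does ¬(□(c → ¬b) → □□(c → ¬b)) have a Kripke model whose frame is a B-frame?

Satisfiable (open branch found)

1. ¬(□(c → ¬b) → □□(c → ¬b)), w0
2. □(c → ¬b), w0
3. ¬□□(c → ¬b), w0
4. c → ¬b, w0
5. ¬b, w0
6. ¬□(c → ¬b), w1
7. c → ¬b, w1
8. ¬b, w1
9. ¬(c → ¬b), w2
10. c, w2
11. b, w2
Accessibility: w0Rw0, w0Rw1, w1Rw0, w1Rw1, w1Rw2, w2Rw1, w2Rw2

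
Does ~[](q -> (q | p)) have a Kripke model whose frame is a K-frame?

No, unsatisfiable

1. ~[](q -> (q | p)), 0
2. ~(q -> (q | p)), 1   [~[]-rule on 1: fresh world 1, 0R1]
3. q, 1   [~->-rule on 2]
4. ~(q | p), 1   [~->-rule on 2]
5. ~q, 1   [~|-rule on 4]
6. ~p, 1   [~|-rule on 4]
Accessibility: 0R1
Branch closes: q and ~q both at 1.
All branches of the tableau close; one closing branch shown above.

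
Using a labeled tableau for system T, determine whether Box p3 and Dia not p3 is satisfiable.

1. Box p3 and Dia not p3, 0
2. Box p3, 0
3. Dia not p3, 0
4. p3, 0
5. not p3, 1
6. p3, 1
Accessibility: 0R0, 0R1, 1R1
Branch closes: p3 and not p3 both at 1.
(One branch shown.) All branches close.

Unsatisfiable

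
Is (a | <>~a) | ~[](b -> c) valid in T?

Yes, valid

Tableau for the negation ~((a | <>~a) | ~[](b -> c)):
1. ~((a | <>~a) | ~[](b -> c)), 0
2. ~(a | <>~a), 0
3. [](b -> c), 0
4. ~a, 0
5. ~<>~a, 0
6. b -> c, 0
7. a, 0
Accessibility: 0R0
Branch closes: a and ~a both at 0.
Every branch of the negation's tableau closes; the branch above is one of them.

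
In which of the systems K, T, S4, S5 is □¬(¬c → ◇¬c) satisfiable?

K

T-tableau for the formula:
1. □¬(¬c → ◇¬c), w0
2. ¬(¬c → ◇¬c), w0
3. ¬c, w0
4. ¬◇¬c, w0
5. c, w0
Accessibility: w0Rw0
Branch closes: c and ¬c both at w0.
Every branch closes (one shown): unsatisfiable in T, hence also in S4, S5 (every S4/S5-frame is a T-frame).
K-tableau for the formula:
1. □¬(¬c → ◇¬c), w0
Complete open branch: satisfiable in K.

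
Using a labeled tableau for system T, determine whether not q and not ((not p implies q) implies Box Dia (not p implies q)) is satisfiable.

Satisfiable

1. not q and not ((not p implies q) implies Box Dia (not p implies q)), w0
2. not q, w0
3. not ((not p implies q) implies Box Dia (not p implies q)), w0
4. not p implies q, w0
5. not Box Dia (not p implies q), w0
6. p, w0
7. not Dia (not p implies q), w1
8. not (not p implies q), w1
9. not p, w1
10. not q, w1
Accessibility: w0Rw0, w0Rw1, w1Rw1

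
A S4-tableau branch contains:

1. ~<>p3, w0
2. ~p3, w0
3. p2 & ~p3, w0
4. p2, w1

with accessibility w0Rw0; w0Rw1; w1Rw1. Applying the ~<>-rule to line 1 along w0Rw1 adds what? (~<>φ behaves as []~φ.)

~<>φ behaves as []~φ: propagate the negated body to each accessible world.

~p3, w1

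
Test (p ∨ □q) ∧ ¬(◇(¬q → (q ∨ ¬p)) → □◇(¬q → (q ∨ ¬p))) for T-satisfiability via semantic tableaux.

Yes, satisfiable

1. (p ∨ □q) ∧ ¬(◇(¬q → (q ∨ ¬p)) → □◇(¬q → (q ∨ ¬p))), w0
2. p ∨ □q, w0   [∧-rule on 1]
3. ¬(◇(¬q → (q ∨ ¬p)) → □◇(¬q → (q ∨ ¬p))), w0   [∧-rule on 1]
4. ◇(¬q → (q ∨ ¬p)), w0   [¬→-rule on 3]
5. ¬□◇(¬q → (q ∨ ¬p)), w0   [¬→-rule on 3]
6. p, w0   [∨-rule on 2 (branches; this branch)]
7. ¬q → (q ∨ ¬p), w1   [◇-rule on 4: fresh world w1, w0Rw1]
8. q ∨ ¬p, w1   [→-rule on 7 (branches; this branch)]
9. ¬p, w1   [∨-rule on 8 (branches; this branch)]
10. ¬◇(¬q → (q ∨ ¬p)), w2   [¬□-rule on 5: fresh world w2, w0Rw2]
11. ¬(¬q → (q ∨ ¬p)), w2   [¬◇-rule on 10 via w2Rw2]
12. ¬q, w2   [¬→-rule on 11]
13. ¬(q ∨ ¬p), w2   [¬→-rule on 11]
14. p, w2   [¬∨-rule on 13]
Accessibility: w0Rw0, w0Rw1, w0Rw2, w1Rw1, w2Rw2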